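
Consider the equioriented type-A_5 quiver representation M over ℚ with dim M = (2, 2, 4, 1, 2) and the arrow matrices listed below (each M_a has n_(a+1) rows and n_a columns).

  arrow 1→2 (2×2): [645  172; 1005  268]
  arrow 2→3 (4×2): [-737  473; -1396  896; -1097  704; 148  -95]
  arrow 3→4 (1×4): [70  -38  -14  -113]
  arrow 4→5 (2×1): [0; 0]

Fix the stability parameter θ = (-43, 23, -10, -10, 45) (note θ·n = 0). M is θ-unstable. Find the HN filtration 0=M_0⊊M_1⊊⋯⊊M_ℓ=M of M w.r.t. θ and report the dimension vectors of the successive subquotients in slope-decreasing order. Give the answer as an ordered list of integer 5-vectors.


Barcode: M ≅ I[1,1], I[1,4], I[2,3], I[3,3]^2, I[5,5]^2. HN layers by μ_θ (5 steps, strictly decreasing):
  μ^(1)=45; μ^(2)=13/2; μ^(3)=1; μ^(4)=-10; μ^(5)=-43

((0, 0, 0, 0, 2); (0, 1, 1, 0, 0); (0, 1, 1, 1, 0); (0, 0, 2, 0, 0); (2, 0, 0, 0, 0))


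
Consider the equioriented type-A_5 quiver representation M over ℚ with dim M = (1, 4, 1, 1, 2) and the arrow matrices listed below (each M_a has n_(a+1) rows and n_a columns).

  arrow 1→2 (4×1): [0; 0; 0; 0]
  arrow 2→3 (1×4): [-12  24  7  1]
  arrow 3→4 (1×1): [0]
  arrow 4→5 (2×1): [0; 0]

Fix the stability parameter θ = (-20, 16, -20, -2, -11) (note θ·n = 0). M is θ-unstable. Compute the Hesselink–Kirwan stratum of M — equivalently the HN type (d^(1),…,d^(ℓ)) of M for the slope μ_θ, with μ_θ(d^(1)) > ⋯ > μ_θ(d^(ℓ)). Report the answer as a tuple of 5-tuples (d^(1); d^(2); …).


Interval decomposition of M: I[1,1], I[2,2]^3, I[2,3], I[4,4], I[5,5]^2.
HN type (ℓ=4): μ^(1)=16; μ^(2)=-2; μ^(3)=-11; μ^(4)=-20

((0, 3, 0, 0, 0); (0, 1, 1, 1, 0); (0, 0, 0, 0, 2); (1, 0, 0, 0, 0))


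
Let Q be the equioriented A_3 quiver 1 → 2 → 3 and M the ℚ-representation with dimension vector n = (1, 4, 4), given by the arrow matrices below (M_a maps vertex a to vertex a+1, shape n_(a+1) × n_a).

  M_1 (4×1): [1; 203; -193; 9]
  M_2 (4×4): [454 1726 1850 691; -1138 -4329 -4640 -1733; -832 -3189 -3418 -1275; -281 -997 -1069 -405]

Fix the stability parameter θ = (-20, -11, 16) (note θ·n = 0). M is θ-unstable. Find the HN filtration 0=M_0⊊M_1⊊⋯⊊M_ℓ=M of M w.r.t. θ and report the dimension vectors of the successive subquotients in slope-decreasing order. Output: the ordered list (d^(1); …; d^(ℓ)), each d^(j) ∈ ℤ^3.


Via rank(M_{q-1}∘⋯∘M_p): M ≅ I[1,3], I[2,2], I[2,3]^2, I[3,3].
μ_θ-semistable layers: μ^(1)=16; μ^(2)=-11; μ^(3)=-20

((0, 0, 4); (0, 4, 0); (1, 0, 0))


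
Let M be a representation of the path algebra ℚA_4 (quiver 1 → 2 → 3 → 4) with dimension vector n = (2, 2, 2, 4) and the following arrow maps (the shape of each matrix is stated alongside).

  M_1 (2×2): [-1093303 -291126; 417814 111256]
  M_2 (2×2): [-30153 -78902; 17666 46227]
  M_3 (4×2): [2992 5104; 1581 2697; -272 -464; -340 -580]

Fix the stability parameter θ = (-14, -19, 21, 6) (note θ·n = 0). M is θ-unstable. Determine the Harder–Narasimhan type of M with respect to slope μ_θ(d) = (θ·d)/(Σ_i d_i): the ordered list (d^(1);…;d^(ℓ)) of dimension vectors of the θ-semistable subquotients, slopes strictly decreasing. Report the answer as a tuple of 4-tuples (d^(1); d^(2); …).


Via rank(M_{q-1}∘⋯∘M_p): M ≅ I[1,3], I[1,4], I[4,4]^3.
μ_θ-semistable layers: μ^(1)=21; μ^(2)=27/2; μ^(3)=6; μ^(4)=-33/2

((0, 0, 1, 0); (0, 0, 1, 1); (0, 0, 0, 3); (2, 2, 0, 0))


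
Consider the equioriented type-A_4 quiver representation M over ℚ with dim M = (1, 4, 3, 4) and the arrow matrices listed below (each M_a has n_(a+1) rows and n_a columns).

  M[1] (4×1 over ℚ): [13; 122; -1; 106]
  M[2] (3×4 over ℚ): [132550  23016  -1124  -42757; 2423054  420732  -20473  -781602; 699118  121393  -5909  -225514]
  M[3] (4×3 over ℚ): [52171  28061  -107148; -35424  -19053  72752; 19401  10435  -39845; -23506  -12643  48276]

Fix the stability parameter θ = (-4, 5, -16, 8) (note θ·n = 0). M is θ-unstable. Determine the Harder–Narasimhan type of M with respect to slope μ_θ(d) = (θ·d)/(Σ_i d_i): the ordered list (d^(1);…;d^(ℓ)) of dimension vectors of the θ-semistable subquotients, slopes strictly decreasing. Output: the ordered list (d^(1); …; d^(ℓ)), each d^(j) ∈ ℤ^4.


Interval decomposition of M: I[1,4], I[2,2], I[2,4]^2, I[4,4].
HN type (ℓ=4): μ^(1)=8; μ^(2)=5; μ^(3)=-5; μ^(4)=-11/2

((0, 0, 0, 4); (0, 1, 0, 0); (1, 1, 1, 0); (0, 2, 2, 0))


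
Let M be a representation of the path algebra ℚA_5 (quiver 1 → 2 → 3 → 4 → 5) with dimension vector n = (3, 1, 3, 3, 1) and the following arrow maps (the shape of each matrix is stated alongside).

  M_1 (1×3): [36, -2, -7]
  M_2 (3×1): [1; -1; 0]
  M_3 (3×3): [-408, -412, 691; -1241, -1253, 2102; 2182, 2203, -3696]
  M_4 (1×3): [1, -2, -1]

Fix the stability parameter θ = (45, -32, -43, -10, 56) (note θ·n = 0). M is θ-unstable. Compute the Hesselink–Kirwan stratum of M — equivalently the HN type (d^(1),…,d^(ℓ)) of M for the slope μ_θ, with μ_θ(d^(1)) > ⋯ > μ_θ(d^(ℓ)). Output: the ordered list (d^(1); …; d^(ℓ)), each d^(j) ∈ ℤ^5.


Interval decomposition of M: I[1,1]^2, I[1,5], I[3,4]^2.
HN type (ℓ=4): μ^(1)=56; μ^(2)=45; μ^(3)=-10; μ^(4)=-43

((0, 0, 0, 0, 1); (2, 0, 0, 0, 0); (1, 1, 1, 3, 0); (0, 0, 2, 0, 0))


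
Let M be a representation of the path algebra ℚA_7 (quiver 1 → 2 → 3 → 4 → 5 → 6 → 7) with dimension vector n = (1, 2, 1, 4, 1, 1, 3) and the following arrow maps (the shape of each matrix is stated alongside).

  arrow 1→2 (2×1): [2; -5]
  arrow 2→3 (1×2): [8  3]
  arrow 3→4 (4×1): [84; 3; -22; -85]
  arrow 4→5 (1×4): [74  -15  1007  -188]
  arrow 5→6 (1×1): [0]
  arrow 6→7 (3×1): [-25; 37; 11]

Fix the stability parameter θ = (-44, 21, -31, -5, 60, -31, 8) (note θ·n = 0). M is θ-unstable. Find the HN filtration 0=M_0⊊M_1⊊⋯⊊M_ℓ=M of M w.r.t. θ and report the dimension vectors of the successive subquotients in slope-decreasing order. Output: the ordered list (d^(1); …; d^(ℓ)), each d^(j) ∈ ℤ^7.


Interval decomposition of M: I[1,5], I[2,2], I[4,4]^3, I[6,7], I[7,7]^2.
HN type (ℓ=6): μ^(1)=60; μ^(2)=21; μ^(3)=8; μ^(4)=-5; μ^(5)=-31; μ^(6)=-44

((0, 0, 0, 0, 1, 0, 0); (0, 1, 0, 0, 0, 0, 0); (0, 0, 0, 0, 0, 0, 3); (0, 1, 1, 4, 0, 0, 0); (0, 0, 0, 0, 0, 1, 0); (1, 0, 0, 0, 0, 0, 0))


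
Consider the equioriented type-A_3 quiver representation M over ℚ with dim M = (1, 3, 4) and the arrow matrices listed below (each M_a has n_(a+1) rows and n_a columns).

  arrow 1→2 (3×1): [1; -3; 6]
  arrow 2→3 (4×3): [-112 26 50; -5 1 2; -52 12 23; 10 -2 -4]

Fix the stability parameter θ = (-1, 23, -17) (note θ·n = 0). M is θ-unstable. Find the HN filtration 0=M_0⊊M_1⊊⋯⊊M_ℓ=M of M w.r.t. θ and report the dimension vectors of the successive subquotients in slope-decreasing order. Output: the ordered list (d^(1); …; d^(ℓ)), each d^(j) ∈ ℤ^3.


Interval decomposition of M: I[1,3], I[2,3]^2, I[3,3].
HN type (ℓ=3): μ^(1)=3; μ^(2)=-1; μ^(3)=-17

((0, 3, 3); (1, 0, 0); (0, 0, 1))


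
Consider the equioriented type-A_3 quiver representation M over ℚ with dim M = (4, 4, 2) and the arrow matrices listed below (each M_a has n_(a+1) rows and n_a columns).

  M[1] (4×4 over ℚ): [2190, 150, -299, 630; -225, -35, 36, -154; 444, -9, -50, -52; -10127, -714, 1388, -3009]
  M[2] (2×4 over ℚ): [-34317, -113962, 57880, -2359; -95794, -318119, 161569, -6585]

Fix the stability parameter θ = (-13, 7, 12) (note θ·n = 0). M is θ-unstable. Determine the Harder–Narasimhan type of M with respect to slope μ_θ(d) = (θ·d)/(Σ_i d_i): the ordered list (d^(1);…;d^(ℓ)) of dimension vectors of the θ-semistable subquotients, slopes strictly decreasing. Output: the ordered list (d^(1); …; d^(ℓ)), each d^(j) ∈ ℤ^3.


Barcode: M ≅ I[1,2]^2, I[1,3]^2. HN layers by μ_θ (3 steps, strictly decreasing):
  μ^(1)=12; μ^(2)=7; μ^(3)=-13

((0, 0, 2); (0, 4, 0); (4, 0, 0))


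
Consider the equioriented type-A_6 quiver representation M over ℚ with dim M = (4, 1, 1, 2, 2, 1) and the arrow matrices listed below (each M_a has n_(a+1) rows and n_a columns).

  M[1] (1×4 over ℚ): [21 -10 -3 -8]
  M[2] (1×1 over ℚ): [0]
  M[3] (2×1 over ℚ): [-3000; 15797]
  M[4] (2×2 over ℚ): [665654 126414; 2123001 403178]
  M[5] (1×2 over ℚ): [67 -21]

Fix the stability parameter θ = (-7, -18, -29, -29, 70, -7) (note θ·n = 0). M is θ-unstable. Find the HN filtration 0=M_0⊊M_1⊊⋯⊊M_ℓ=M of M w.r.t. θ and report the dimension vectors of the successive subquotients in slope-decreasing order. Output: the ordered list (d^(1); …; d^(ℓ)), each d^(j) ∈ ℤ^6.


Via rank(M_{q-1}∘⋯∘M_p): M ≅ I[1,1]^3, I[1,2], I[3,5], I[4,6].
μ_θ-semistable layers: μ^(1)=70; μ^(2)=63/2; μ^(3)=-7; μ^(4)=-25/2; μ^(5)=-29

((0, 0, 0, 0, 1, 0); (0, 0, 0, 0, 1, 1); (3, 0, 0, 0, 0, 0); (1, 1, 0, 0, 0, 0); (0, 0, 1, 2, 0, 0))


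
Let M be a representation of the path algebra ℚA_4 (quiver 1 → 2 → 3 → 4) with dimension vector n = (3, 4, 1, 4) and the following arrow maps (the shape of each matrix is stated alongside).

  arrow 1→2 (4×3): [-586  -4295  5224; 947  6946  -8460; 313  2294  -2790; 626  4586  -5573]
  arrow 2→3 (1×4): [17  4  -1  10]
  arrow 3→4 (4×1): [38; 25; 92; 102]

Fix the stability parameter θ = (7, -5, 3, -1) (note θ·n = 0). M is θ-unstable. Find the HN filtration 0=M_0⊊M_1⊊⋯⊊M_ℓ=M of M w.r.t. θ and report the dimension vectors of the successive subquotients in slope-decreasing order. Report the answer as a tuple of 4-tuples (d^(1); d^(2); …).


Barcode: M ≅ I[1,2]^2, I[1,4], I[2,2], I[4,4]^3. HN layers by μ_θ (3 steps, strictly decreasing):
  μ^(1)=1; μ^(2)=-1; μ^(3)=-5

((3, 3, 1, 1); (0, 0, 0, 3); (0, 1, 0, 0))


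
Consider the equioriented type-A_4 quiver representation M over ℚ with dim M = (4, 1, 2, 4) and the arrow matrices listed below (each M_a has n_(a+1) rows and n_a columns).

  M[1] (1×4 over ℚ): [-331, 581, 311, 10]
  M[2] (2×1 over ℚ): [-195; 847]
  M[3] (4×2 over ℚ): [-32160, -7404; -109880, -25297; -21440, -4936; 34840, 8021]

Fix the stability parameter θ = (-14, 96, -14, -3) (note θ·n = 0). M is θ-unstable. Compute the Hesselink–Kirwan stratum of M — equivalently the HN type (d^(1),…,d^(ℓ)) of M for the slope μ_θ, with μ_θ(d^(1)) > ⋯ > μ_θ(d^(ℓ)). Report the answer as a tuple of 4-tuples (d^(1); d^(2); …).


Via rank(M_{q-1}∘⋯∘M_p): M ≅ I[1,1]^3, I[1,4], I[3,3], I[4,4]^3.
μ_θ-semistable layers: μ^(1)=79/3; μ^(2)=-3; μ^(3)=-14

((0, 1, 1, 1); (0, 0, 0, 3); (4, 0, 1, 0))


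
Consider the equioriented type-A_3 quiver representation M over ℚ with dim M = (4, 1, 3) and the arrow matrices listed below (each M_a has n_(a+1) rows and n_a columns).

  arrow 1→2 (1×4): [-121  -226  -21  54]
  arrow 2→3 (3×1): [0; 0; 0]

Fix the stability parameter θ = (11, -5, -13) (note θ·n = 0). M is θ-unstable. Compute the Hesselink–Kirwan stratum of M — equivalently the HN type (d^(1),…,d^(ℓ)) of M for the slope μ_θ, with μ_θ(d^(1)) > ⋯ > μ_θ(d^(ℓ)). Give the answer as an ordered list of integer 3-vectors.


Interval decomposition of M: I[1,1]^3, I[1,2], I[3,3]^3.
HN type (ℓ=3): μ^(1)=11; μ^(2)=3; μ^(3)=-13

((3, 0, 0); (1, 1, 0); (0, 0, 3))


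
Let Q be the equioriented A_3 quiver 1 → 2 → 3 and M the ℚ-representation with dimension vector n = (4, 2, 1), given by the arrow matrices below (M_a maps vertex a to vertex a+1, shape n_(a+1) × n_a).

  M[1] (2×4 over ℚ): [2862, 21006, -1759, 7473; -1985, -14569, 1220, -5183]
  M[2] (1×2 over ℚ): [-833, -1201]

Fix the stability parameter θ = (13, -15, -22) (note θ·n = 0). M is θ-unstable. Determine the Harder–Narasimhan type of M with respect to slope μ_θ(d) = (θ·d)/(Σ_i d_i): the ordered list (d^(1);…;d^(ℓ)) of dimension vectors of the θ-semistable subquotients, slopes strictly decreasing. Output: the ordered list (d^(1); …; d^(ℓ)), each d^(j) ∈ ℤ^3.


Via rank(M_{q-1}∘⋯∘M_p): M ≅ I[1,1]^2, I[1,2], I[1,3].
μ_θ-semistable layers: μ^(1)=13; μ^(2)=-1; μ^(3)=-8

((2, 0, 0); (1, 1, 0); (1, 1, 1))


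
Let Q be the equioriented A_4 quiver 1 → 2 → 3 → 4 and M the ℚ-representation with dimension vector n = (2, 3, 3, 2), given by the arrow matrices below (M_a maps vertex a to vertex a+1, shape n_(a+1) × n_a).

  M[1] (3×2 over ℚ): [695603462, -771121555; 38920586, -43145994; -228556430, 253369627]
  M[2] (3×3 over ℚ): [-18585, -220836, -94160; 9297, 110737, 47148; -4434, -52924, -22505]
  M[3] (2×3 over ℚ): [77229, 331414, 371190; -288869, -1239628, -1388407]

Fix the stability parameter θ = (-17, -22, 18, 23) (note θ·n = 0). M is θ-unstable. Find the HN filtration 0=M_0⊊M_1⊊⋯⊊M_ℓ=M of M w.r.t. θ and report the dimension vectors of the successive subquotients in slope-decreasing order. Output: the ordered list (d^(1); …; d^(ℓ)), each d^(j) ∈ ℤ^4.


Via rank(M_{q-1}∘⋯∘M_p): M ≅ I[1,3], I[1,4], I[2,4].
μ_θ-semistable layers: μ^(1)=23; μ^(2)=18; μ^(3)=-39/2; μ^(4)=-22

((0, 0, 0, 2); (0, 0, 3, 0); (2, 2, 0, 0); (0, 1, 0, 0))


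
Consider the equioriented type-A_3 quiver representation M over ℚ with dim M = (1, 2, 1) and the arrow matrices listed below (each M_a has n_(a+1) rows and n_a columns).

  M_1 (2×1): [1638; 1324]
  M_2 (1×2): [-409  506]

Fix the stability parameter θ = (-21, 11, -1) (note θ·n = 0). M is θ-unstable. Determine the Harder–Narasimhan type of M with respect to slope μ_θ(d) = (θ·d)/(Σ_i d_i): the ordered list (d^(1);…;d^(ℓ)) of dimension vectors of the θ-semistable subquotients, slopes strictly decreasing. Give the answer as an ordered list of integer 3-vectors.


Via rank(M_{q-1}∘⋯∘M_p): M ≅ I[1,3], I[2,2].
μ_θ-semistable layers: μ^(1)=11; μ^(2)=5; μ^(3)=-21

((0, 1, 0); (0, 1, 1); (1, 0, 0))


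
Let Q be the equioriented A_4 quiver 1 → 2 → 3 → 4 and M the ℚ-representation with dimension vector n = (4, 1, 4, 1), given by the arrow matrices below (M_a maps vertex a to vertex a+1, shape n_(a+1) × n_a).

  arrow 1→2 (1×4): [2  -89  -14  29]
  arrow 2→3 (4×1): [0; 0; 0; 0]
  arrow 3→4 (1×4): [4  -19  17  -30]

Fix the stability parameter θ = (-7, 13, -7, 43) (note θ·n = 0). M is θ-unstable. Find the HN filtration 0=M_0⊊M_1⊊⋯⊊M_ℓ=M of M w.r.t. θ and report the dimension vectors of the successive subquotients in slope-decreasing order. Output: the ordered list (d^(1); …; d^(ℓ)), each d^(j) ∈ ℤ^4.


Via rank(M_{q-1}∘⋯∘M_p): M ≅ I[1,1]^3, I[1,2], I[3,3]^3, I[3,4].
μ_θ-semistable layers: μ^(1)=43; μ^(2)=13; μ^(3)=-7

((0, 0, 0, 1); (0, 1, 0, 0); (4, 0, 4, 0))


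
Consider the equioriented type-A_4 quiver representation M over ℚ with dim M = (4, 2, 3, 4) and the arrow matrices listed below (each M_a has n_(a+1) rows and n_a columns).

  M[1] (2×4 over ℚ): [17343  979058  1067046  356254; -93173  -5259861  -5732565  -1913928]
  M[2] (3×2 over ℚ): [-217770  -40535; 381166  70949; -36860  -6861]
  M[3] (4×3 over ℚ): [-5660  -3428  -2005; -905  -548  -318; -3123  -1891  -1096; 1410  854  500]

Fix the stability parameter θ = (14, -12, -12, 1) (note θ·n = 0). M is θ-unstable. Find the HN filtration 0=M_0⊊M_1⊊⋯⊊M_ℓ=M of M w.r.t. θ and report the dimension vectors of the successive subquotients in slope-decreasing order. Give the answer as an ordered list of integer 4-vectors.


Interval decomposition of M: I[1,1]^2, I[1,4]^2, I[3,4], I[4,4].
HN type (ℓ=4): μ^(1)=14; μ^(2)=1; μ^(3)=-10/3; μ^(4)=-12

((2, 0, 0, 0); (0, 0, 0, 4); (2, 2, 2, 0); (0, 0, 1, 0))


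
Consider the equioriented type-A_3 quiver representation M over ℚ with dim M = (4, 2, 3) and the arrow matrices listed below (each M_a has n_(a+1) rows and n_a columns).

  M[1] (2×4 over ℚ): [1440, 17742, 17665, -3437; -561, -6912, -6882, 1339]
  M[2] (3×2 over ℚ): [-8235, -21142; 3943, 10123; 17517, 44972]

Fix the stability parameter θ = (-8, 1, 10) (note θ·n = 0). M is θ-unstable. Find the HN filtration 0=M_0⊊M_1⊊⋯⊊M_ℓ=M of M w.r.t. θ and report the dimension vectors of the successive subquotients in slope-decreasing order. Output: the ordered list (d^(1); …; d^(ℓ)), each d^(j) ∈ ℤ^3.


Barcode: M ≅ I[1,1]^2, I[1,3]^2, I[3,3]. HN layers by μ_θ (3 steps, strictly decreasing):
  μ^(1)=10; μ^(2)=1; μ^(3)=-8

((0, 0, 3); (0, 2, 0); (4, 0, 0))


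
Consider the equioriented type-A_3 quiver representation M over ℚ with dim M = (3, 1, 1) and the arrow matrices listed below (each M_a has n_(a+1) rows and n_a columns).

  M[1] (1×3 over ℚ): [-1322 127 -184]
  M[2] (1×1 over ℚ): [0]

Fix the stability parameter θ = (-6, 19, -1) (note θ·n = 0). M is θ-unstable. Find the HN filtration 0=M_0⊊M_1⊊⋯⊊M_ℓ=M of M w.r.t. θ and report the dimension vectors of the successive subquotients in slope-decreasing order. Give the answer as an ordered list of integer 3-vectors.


Via rank(M_{q-1}∘⋯∘M_p): M ≅ I[1,1]^2, I[1,2], I[3,3].
μ_θ-semistable layers: μ^(1)=19; μ^(2)=-1; μ^(3)=-6

((0, 1, 0); (0, 0, 1); (3, 0, 0))


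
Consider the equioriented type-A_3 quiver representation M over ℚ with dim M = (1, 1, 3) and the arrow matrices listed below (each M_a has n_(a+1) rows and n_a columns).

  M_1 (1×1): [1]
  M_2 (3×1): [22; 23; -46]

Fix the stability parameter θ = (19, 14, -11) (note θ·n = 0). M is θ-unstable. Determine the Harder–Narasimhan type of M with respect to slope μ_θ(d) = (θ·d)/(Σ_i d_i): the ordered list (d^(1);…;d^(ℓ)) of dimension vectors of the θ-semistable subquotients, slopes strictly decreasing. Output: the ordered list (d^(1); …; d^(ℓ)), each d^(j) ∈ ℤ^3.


Barcode: M ≅ I[1,3], I[3,3]^2. HN layers by μ_θ (2 steps, strictly decreasing):
  μ^(1)=22/3; μ^(2)=-11

((1, 1, 1); (0, 0, 2))


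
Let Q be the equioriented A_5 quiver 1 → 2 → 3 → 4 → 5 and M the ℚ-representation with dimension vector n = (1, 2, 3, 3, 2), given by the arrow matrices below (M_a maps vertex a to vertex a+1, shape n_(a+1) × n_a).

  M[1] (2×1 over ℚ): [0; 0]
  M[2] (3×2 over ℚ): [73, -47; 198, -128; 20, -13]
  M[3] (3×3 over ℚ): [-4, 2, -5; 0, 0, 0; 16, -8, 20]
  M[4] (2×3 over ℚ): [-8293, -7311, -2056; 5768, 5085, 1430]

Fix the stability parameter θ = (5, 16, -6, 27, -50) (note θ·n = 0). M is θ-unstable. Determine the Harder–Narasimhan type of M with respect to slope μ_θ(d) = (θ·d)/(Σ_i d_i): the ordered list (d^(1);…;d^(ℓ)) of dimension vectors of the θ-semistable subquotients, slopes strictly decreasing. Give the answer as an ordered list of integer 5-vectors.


Interval decomposition of M: I[1,1], I[2,3], I[2,5], I[3,3], I[4,4], I[4,5].
HN type (ℓ=5): μ^(1)=27; μ^(2)=5; μ^(3)=-13/4; μ^(4)=-6; μ^(5)=-23/2

((0, 0, 0, 1, 0); (1, 1, 1, 0, 0); (0, 1, 1, 1, 1); (0, 0, 1, 0, 0); (0, 0, 0, 1, 1))


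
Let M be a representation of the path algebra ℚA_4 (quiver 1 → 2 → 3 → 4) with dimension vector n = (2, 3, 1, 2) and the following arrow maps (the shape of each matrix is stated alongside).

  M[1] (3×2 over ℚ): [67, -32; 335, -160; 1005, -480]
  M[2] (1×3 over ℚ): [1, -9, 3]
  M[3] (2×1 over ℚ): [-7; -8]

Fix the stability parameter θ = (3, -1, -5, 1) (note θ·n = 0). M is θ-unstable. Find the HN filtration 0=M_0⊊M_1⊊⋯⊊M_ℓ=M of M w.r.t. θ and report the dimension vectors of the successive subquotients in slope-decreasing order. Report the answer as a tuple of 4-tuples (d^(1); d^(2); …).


Interval decomposition of M: I[1,1], I[1,4], I[2,2]^2, I[4,4].
HN type (ℓ=3): μ^(1)=3; μ^(2)=1; μ^(3)=-1

((1, 0, 0, 0); (0, 0, 0, 2); (1, 3, 1, 0))


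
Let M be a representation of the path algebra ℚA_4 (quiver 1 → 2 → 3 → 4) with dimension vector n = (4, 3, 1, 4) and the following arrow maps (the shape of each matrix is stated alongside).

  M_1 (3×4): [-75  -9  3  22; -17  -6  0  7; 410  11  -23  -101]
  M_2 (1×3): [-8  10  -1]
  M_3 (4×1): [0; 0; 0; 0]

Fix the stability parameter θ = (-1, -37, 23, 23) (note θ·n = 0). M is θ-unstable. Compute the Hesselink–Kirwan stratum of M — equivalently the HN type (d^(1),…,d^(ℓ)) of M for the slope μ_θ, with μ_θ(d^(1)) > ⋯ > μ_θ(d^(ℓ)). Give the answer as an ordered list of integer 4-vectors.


Barcode: M ≅ I[1,1], I[1,2]^2, I[1,3], I[4,4]^4. HN layers by μ_θ (3 steps, strictly decreasing):
  μ^(1)=23; μ^(2)=-1; μ^(3)=-19

((0, 0, 1, 4); (1, 0, 0, 0); (3, 3, 0, 0))


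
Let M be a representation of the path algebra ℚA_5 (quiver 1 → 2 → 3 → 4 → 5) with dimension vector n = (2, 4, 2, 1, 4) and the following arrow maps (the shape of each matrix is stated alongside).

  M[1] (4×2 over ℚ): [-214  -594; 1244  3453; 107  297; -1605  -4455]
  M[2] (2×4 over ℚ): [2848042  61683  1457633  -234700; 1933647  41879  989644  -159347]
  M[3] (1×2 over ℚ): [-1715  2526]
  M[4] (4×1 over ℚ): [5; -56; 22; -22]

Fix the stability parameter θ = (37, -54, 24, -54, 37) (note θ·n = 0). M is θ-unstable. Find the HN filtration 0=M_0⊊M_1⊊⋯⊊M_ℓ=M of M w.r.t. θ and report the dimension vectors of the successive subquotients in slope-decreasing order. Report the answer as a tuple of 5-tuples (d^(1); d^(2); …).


Interval decomposition of M: I[1,3], I[1,5], I[2,2]^2, I[5,5]^3.
HN type (ℓ=5): μ^(1)=37; μ^(2)=24; μ^(3)=-17/2; μ^(4)=-47/4; μ^(5)=-54

((0, 0, 0, 0, 4); (0, 0, 1, 0, 0); (1, 1, 0, 0, 0); (1, 1, 1, 1, 0); (0, 2, 0, 0, 0))


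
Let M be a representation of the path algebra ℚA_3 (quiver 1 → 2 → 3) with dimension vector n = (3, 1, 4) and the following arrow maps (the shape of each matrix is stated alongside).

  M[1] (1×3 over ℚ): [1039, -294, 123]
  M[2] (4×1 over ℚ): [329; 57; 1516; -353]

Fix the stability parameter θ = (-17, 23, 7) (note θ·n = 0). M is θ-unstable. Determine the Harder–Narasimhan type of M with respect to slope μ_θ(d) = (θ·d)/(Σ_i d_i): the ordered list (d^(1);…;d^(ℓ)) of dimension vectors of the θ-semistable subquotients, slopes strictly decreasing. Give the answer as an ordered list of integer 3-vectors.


Interval decomposition of M: I[1,1]^2, I[1,3], I[3,3]^3.
HN type (ℓ=3): μ^(1)=15; μ^(2)=7; μ^(3)=-17

((0, 1, 1); (0, 0, 3); (3, 0, 0))


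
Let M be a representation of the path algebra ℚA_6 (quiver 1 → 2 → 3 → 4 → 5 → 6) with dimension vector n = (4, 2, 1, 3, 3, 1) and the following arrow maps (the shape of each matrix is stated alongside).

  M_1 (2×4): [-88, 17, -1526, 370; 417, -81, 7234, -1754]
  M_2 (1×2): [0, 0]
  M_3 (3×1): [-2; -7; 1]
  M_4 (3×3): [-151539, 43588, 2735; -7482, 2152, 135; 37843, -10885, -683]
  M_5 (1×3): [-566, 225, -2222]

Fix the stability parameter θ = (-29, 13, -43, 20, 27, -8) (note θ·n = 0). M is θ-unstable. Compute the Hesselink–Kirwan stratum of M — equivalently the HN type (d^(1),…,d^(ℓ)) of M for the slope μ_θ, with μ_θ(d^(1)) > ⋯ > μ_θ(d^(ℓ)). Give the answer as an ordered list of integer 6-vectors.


Interval decomposition of M: I[1,1]^2, I[1,2]^2, I[3,6], I[4,5]^2.
HN type (ℓ=5): μ^(1)=27; μ^(2)=20; μ^(3)=13; μ^(4)=-29; μ^(5)=-43

((0, 0, 0, 0, 2, 0); (0, 0, 0, 2, 0, 0); (0, 2, 0, 1, 1, 1); (4, 0, 0, 0, 0, 0); (0, 0, 1, 0, 0, 0))


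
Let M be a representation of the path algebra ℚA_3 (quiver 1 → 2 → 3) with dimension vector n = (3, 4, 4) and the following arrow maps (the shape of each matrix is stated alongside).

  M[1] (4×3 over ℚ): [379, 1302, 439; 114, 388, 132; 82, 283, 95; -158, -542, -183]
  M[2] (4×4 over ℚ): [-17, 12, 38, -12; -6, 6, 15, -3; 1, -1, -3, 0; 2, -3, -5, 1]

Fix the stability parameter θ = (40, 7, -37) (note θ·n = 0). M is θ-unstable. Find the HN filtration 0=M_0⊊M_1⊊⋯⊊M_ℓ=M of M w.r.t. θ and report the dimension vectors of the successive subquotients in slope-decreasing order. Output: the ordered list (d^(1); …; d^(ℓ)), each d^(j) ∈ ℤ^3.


Barcode: M ≅ I[1,3]^3, I[2,3]. HN layers by μ_θ (2 steps, strictly decreasing):
  μ^(1)=10/3; μ^(2)=-15

((3, 3, 3); (0, 1, 1))


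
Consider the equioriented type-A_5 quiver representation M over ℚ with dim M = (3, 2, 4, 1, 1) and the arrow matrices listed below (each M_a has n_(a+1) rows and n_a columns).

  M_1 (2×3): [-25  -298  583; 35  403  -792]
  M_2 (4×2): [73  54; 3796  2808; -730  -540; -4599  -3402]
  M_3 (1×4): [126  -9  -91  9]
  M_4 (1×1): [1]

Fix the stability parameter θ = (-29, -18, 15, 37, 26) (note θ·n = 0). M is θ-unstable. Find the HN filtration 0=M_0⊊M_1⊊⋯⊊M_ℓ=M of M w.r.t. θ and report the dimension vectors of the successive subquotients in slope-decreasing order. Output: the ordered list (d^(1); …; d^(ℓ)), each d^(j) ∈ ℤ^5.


Barcode: M ≅ I[1,1], I[1,2], I[1,5], I[3,3]^3. HN layers by μ_θ (4 steps, strictly decreasing):
  μ^(1)=63/2; μ^(2)=15; μ^(3)=-18; μ^(4)=-29

((0, 0, 0, 1, 1); (0, 0, 4, 0, 0); (0, 2, 0, 0, 0); (3, 0, 0, 0, 0))


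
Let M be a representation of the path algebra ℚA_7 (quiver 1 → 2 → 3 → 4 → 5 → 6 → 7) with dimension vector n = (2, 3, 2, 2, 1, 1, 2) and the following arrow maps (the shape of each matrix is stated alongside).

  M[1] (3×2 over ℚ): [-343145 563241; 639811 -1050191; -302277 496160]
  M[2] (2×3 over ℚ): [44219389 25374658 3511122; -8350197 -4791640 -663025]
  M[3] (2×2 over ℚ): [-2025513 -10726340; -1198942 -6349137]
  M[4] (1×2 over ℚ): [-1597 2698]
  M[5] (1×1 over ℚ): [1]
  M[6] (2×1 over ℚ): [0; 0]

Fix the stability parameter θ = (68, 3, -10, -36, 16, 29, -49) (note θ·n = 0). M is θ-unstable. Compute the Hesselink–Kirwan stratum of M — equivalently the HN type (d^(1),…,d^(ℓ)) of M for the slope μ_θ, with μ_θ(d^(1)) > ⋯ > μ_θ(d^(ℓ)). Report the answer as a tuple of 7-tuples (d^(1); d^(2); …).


Barcode: M ≅ I[1,4], I[1,6], I[2,2], I[7,7]^2. HN layers by μ_θ (5 steps, strictly decreasing):
  μ^(1)=29; μ^(2)=16; μ^(3)=25/4; μ^(4)=3; μ^(5)=-49

((0, 0, 0, 0, 0, 1, 0); (0, 0, 0, 0, 1, 0, 0); (2, 2, 2, 2, 0, 0, 0); (0, 1, 0, 0, 0, 0, 0); (0, 0, 0, 0, 0, 0, 2))


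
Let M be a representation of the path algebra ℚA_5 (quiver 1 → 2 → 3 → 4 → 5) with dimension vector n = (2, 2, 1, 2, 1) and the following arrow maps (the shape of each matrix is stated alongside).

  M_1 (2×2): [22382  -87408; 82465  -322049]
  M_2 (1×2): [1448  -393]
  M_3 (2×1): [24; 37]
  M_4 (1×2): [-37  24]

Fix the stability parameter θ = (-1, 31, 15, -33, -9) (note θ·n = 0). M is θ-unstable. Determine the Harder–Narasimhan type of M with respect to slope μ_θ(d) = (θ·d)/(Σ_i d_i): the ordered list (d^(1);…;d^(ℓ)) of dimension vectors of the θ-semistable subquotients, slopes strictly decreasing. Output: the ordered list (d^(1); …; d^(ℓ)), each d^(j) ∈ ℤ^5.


Via rank(M_{q-1}∘⋯∘M_p): M ≅ I[1,2], I[1,4], I[4,5].
μ_θ-semistable layers: μ^(1)=31; μ^(2)=13/3; μ^(3)=-1; μ^(4)=-9; μ^(5)=-33

((0, 1, 0, 0, 0); (0, 1, 1, 1, 0); (2, 0, 0, 0, 0); (0, 0, 0, 0, 1); (0, 0, 0, 1, 0))


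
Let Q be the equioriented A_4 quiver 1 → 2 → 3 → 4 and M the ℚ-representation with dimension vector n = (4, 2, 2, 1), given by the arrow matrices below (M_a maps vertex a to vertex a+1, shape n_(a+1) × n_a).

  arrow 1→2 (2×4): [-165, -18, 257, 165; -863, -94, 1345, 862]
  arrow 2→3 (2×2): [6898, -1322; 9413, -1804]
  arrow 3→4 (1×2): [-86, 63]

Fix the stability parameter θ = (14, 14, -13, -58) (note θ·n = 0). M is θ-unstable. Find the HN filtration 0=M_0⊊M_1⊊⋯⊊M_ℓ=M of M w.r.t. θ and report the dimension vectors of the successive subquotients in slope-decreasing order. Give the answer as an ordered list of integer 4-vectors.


Via rank(M_{q-1}∘⋯∘M_p): M ≅ I[1,1]^2, I[1,3], I[1,4].
μ_θ-semistable layers: μ^(1)=14; μ^(2)=5; μ^(3)=-43/4

((2, 0, 0, 0); (1, 1, 1, 0); (1, 1, 1, 1))


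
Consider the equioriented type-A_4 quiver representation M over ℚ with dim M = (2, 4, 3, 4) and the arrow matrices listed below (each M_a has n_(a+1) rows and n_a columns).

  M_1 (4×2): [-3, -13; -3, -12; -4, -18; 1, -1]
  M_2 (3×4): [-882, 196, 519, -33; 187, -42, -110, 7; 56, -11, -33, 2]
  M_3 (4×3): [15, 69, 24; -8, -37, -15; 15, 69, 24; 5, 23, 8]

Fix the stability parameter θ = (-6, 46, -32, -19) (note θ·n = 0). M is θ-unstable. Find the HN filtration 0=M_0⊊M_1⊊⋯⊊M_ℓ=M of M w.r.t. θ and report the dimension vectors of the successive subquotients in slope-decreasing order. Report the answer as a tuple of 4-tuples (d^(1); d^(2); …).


Barcode: M ≅ I[1,4]^2, I[2,2], I[2,3], I[4,4]^2. HN layers by μ_θ (5 steps, strictly decreasing):
  μ^(1)=46; μ^(2)=7; μ^(3)=-5/3; μ^(4)=-6; μ^(5)=-19

((0, 1, 0, 0); (0, 1, 1, 0); (0, 2, 2, 2); (2, 0, 0, 0); (0, 0, 0, 2))


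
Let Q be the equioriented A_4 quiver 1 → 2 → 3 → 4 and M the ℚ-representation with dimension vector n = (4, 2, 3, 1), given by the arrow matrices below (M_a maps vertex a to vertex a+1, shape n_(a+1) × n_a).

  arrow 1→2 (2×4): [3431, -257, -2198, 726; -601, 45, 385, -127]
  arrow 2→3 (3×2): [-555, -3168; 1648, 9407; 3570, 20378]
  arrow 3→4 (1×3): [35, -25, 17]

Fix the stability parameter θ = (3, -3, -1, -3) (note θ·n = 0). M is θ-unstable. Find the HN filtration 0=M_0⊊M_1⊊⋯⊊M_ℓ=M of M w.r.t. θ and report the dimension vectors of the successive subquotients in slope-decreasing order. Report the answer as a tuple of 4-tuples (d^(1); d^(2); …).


Interval decomposition of M: I[1,1]^2, I[1,3], I[1,4], I[3,3].
HN type (ℓ=3): μ^(1)=3; μ^(2)=-1/3; μ^(3)=-1

((2, 0, 0, 0); (1, 1, 1, 0); (1, 1, 2, 1))


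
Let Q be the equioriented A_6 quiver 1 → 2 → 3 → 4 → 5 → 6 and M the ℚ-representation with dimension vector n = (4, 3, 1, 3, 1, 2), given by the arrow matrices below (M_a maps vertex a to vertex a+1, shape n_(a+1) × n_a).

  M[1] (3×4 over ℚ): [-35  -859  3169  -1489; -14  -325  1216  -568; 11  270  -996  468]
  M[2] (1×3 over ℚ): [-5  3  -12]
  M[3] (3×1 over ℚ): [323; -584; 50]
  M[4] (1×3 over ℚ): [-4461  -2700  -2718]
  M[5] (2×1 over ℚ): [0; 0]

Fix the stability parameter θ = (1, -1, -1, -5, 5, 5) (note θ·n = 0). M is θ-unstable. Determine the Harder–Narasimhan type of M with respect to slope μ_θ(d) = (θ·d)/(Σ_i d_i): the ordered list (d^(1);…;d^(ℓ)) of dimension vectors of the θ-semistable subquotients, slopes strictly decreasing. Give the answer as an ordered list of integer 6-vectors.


Via rank(M_{q-1}∘⋯∘M_p): M ≅ I[1,1], I[1,2]^2, I[1,5], I[4,4]^2, I[6,6]^2.
μ_θ-semistable layers: μ^(1)=5; μ^(2)=1; μ^(3)=0; μ^(4)=-3/2; μ^(5)=-5

((0, 0, 0, 0, 1, 2); (1, 0, 0, 0, 0, 0); (2, 2, 0, 0, 0, 0); (1, 1, 1, 1, 0, 0); (0, 0, 0, 2, 0, 0))


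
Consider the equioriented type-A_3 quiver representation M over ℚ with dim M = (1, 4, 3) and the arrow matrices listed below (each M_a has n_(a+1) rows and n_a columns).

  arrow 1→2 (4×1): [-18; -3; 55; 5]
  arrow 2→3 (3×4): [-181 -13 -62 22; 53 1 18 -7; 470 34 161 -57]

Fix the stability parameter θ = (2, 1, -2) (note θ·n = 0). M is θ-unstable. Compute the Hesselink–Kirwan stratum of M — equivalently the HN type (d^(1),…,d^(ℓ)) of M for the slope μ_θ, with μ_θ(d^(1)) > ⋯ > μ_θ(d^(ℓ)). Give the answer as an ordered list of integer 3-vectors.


Via rank(M_{q-1}∘⋯∘M_p): M ≅ I[1,3], I[2,2], I[2,3]^2.
μ_θ-semistable layers: μ^(1)=1; μ^(2)=1/3; μ^(3)=-1/2

((0, 1, 0); (1, 1, 1); (0, 2, 2))


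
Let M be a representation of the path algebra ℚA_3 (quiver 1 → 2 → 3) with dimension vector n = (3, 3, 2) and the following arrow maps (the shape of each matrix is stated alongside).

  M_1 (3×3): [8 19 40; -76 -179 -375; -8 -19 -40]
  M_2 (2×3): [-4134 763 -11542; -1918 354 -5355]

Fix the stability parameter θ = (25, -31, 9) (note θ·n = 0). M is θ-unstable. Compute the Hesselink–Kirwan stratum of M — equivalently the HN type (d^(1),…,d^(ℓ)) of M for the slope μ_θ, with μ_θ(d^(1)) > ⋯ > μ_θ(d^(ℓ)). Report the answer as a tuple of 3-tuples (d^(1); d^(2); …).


Via rank(M_{q-1}∘⋯∘M_p): M ≅ I[1,1], I[1,3]^2, I[2,2].
μ_θ-semistable layers: μ^(1)=25; μ^(2)=9; μ^(3)=-3; μ^(4)=-31

((1, 0, 0); (0, 0, 2); (2, 2, 0); (0, 1, 0))


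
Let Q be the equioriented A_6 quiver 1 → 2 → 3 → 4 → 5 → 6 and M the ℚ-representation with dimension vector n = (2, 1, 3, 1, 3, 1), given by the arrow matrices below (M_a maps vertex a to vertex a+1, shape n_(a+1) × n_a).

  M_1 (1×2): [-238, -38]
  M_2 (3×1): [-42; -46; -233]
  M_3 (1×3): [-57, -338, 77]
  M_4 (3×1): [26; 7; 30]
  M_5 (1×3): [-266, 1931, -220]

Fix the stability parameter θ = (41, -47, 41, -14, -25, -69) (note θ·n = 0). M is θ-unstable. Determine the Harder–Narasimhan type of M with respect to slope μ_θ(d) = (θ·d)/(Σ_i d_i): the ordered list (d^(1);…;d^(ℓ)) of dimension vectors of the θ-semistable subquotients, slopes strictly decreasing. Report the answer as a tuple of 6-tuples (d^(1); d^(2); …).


Interval decomposition of M: I[1,1], I[1,6], I[3,3]^2, I[5,5]^2.
HN type (ℓ=3): μ^(1)=41; μ^(2)=-73/6; μ^(3)=-25

((1, 0, 2, 0, 0, 0); (1, 1, 1, 1, 1, 1); (0, 0, 0, 0, 2, 0))


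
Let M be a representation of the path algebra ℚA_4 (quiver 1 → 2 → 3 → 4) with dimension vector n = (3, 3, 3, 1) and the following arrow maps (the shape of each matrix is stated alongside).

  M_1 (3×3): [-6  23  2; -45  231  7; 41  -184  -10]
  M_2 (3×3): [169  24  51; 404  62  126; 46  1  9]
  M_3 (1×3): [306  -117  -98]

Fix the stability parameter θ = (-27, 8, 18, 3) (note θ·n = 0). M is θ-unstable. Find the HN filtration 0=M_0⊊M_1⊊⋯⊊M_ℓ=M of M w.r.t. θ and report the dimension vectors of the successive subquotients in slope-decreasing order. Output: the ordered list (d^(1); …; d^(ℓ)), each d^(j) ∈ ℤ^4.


Interval decomposition of M: I[1,2], I[1,3], I[1,4], I[3,3].
HN type (ℓ=4): μ^(1)=18; μ^(2)=21/2; μ^(3)=8; μ^(4)=-27

((0, 0, 2, 0); (0, 0, 1, 1); (0, 3, 0, 0); (3, 0, 0, 0))


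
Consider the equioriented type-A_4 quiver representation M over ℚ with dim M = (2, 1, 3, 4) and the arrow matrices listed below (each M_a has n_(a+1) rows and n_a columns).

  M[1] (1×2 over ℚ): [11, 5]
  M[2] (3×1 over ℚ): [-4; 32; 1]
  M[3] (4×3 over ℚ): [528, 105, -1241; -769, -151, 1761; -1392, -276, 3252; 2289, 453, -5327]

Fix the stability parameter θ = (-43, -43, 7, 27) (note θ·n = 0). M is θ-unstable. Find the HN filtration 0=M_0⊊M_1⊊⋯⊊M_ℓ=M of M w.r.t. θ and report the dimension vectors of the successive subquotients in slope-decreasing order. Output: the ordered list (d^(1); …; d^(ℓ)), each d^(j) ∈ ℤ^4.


Via rank(M_{q-1}∘⋯∘M_p): M ≅ I[1,1], I[1,4], I[3,3], I[3,4], I[4,4]^2.
μ_θ-semistable layers: μ^(1)=27; μ^(2)=7; μ^(3)=-43

((0, 0, 0, 4); (0, 0, 3, 0); (2, 1, 0, 0))


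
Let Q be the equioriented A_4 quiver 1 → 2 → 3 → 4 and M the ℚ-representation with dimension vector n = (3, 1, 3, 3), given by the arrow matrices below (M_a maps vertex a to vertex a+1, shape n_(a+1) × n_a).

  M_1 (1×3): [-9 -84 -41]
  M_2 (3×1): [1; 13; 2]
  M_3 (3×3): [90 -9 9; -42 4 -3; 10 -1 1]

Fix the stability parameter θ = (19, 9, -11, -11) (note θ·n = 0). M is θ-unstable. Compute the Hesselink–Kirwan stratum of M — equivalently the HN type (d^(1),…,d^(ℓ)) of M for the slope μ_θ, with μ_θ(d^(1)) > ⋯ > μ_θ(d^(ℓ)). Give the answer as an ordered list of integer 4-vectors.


Interval decomposition of M: I[1,1]^2, I[1,4], I[3,3], I[3,4], I[4,4].
HN type (ℓ=3): μ^(1)=19; μ^(2)=3/2; μ^(3)=-11

((2, 0, 0, 0); (1, 1, 1, 1); (0, 0, 2, 2))


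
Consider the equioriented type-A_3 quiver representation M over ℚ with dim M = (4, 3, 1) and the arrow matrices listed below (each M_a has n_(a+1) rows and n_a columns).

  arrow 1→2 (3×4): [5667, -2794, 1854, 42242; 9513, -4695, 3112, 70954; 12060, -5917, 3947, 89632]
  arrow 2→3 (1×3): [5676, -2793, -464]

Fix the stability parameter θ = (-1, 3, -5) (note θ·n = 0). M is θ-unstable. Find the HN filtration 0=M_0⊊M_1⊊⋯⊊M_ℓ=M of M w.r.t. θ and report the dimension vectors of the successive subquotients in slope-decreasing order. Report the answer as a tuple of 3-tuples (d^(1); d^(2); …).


Interval decomposition of M: I[1,1], I[1,2]^2, I[1,3].
HN type (ℓ=2): μ^(1)=3; μ^(2)=-1

((0, 2, 0); (4, 1, 1))


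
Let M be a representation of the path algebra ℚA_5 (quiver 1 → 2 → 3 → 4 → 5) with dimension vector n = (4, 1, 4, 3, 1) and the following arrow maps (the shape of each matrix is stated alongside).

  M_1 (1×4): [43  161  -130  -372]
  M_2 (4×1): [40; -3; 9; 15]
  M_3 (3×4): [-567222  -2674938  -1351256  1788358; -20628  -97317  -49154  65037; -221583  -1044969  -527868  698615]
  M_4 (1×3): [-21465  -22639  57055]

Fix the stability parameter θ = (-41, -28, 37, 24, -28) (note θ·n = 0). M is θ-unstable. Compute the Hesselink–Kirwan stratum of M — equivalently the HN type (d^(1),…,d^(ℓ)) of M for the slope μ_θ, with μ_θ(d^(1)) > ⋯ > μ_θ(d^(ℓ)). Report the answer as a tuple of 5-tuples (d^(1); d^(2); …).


Interval decomposition of M: I[1,1]^3, I[1,3], I[3,3], I[3,4], I[3,5], I[4,4].
HN type (ℓ=6): μ^(1)=37; μ^(2)=61/2; μ^(3)=24; μ^(4)=11; μ^(5)=-28; μ^(6)=-41

((0, 0, 2, 0, 0); (0, 0, 1, 1, 0); (0, 0, 0, 1, 0); (0, 0, 1, 1, 1); (0, 1, 0, 0, 0); (4, 0, 0, 0, 0))


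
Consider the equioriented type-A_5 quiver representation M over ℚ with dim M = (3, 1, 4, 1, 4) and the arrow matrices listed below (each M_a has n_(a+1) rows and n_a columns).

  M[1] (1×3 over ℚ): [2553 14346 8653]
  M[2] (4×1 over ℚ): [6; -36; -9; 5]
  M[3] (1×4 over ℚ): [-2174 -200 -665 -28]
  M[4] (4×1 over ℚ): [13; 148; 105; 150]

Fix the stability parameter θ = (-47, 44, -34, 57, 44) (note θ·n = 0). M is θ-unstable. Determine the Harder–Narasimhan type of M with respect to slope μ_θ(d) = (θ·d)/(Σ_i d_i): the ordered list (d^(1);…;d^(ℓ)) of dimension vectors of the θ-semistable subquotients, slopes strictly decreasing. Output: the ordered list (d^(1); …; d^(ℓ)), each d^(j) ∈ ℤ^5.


Barcode: M ≅ I[1,1]^2, I[1,5], I[3,3]^3, I[5,5]^3. HN layers by μ_θ (5 steps, strictly decreasing):
  μ^(1)=101/2; μ^(2)=44; μ^(3)=5; μ^(4)=-34; μ^(5)=-47

((0, 0, 0, 1, 1); (0, 0, 0, 0, 3); (0, 1, 1, 0, 0); (0, 0, 3, 0, 0); (3, 0, 0, 0, 0))


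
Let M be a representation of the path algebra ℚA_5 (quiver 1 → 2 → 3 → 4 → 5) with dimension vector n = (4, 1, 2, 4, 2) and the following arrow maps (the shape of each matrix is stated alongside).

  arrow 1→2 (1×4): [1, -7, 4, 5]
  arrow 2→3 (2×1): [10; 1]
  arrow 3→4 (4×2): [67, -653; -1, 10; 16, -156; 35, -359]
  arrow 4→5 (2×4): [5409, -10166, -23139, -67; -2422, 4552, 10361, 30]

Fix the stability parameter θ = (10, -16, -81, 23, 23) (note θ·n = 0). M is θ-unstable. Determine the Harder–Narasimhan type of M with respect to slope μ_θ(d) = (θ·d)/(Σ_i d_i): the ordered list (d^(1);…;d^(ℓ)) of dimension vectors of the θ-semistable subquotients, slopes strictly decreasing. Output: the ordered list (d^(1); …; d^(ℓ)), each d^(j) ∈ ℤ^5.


Interval decomposition of M: I[1,1]^3, I[1,4], I[3,4], I[4,5]^2.
HN type (ℓ=4): μ^(1)=23; μ^(2)=10; μ^(3)=-29; μ^(4)=-81

((0, 0, 0, 4, 2); (3, 0, 0, 0, 0); (1, 1, 1, 0, 0); (0, 0, 1, 0, 0))


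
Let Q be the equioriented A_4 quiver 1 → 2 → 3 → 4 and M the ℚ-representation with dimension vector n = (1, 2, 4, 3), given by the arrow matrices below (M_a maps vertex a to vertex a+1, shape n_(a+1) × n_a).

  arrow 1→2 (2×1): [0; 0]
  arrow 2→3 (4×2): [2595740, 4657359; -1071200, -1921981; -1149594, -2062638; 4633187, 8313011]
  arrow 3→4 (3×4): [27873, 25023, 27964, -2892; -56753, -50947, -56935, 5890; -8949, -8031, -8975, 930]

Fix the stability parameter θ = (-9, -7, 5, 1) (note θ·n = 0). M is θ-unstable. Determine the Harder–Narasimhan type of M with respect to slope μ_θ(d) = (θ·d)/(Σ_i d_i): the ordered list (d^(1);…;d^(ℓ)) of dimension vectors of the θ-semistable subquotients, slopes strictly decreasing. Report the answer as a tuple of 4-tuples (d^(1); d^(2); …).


Interval decomposition of M: I[1,1], I[2,3]^2, I[3,4]^2, I[4,4].
HN type (ℓ=5): μ^(1)=5; μ^(2)=3; μ^(3)=1; μ^(4)=-7; μ^(5)=-9

((0, 0, 2, 0); (0, 0, 2, 2); (0, 0, 0, 1); (0, 2, 0, 0); (1, 0, 0, 0))
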